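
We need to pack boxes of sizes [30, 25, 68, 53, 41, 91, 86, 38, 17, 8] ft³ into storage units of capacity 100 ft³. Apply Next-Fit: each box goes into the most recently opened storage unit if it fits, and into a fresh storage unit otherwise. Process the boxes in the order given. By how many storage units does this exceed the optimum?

1

Next-Fit: [30,25] [68] [53,41] [91] [86] [38,17,8] → 6 storage units.
Total size 457 ft³; any packing needs at least ⌈457/100⌉ = 5 storage units.
An optimal packing achieves that bound: [91,8] [86] [68,30] [53,41] [38,25,17] → 5 storage units.
Excess: 6 − 5 = 1.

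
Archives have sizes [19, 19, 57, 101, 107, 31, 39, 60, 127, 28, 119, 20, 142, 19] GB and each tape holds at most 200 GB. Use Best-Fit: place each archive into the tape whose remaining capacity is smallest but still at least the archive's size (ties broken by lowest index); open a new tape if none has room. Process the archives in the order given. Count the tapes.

5

tape 1: place 19 GB, 181 GB left
tape 1: place 19 GB, 162 GB left
tape 1: place 57 GB, 105 GB left
tape 1: place 101 GB, 4 GB left
tape 2: place 107 GB, 93 GB left
tape 2: place 31 GB, 62 GB left
tape 2: place 39 GB, 23 GB left
tape 3: place 60 GB, 140 GB left
tape 3: place 127 GB, 13 GB left
tape 4: place 28 GB, 172 GB left
tape 4: place 119 GB, 53 GB left
tape 2: place 20 GB, 3 GB left
tape 5: place 142 GB, 58 GB left
tape 4: place 19 GB, 34 GB left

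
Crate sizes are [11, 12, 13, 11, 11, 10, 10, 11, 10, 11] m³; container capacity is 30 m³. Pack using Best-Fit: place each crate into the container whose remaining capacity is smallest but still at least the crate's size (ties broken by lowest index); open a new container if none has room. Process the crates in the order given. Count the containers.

5 containers

11 m³ → container 1 (remaining 19 m³)
12 m³ → container 1 (remaining 7 m³)
13 m³ → container 2 (remaining 17 m³)
11 m³ → container 2 (remaining 6 m³)
11 m³ → container 3 (remaining 19 m³)
10 m³ → container 3 (remaining 9 m³)
10 m³ → container 4 (remaining 20 m³)
11 m³ → container 4 (remaining 9 m³)
10 m³ → container 5 (remaining 20 m³)
11 m³ → container 5 (remaining 9 m³)
Final containers: [11,12] [13,11] [11,10] [10,11] [10,11].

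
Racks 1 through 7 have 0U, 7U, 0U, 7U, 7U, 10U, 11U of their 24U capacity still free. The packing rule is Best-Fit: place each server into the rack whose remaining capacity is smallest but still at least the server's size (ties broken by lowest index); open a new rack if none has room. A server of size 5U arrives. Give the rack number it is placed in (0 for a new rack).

2

Racks with room: rack 2 (7U), rack 4 (7U), rack 5 (7U), rack 6 (10U), rack 7 (11U).
Tightest fit is rack 2 with 7U free.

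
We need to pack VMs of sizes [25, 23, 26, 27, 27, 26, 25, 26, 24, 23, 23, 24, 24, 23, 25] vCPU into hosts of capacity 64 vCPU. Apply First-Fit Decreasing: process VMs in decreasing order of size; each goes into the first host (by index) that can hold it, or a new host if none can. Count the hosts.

8 hosts

Sorted descending: 27, 27, 26, 26, 26, 25, 25, 25, 24, 24, 24, 23, 23, 23, 23.
Put 27 vCPU in host 1; 37 vCPU remain.
Put 27 vCPU in host 1; 10 vCPU remain.
Put 26 vCPU in host 2; 38 vCPU remain.
Put 26 vCPU in host 2; 12 vCPU remain.
Put 26 vCPU in host 3; 38 vCPU remain.
Put 25 vCPU in host 3; 13 vCPU remain.
Put 25 vCPU in host 4; 39 vCPU remain.
Put 25 vCPU in host 4; 14 vCPU remain.
Put 24 vCPU in host 5; 40 vCPU remain.
Put 24 vCPU in host 5; 16 vCPU remain.
Put 24 vCPU in host 6; 40 vCPU remain.
Put 23 vCPU in host 6; 17 vCPU remain.
Put 23 vCPU in host 7; 41 vCPU remain.
Put 23 vCPU in host 7; 18 vCPU remain.
Put 23 vCPU in host 8; 41 vCPU remain.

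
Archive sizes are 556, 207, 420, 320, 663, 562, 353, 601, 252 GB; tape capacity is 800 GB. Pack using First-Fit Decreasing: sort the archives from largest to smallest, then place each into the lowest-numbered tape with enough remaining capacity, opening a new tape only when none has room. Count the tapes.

6

Sorted descending: 663, 601, 562, 556, 420, 353, 320, 252, 207.
tape 1: place 663 GB, 137 GB left
tape 2: place 601 GB, 199 GB left
tape 3: place 562 GB, 238 GB left
tape 4: place 556 GB, 244 GB left
tape 5: place 420 GB, 380 GB left
tape 5: place 353 GB, 27 GB left
tape 6: place 320 GB, 480 GB left
tape 6: place 252 GB, 228 GB left
tape 3: place 207 GB, 31 GB left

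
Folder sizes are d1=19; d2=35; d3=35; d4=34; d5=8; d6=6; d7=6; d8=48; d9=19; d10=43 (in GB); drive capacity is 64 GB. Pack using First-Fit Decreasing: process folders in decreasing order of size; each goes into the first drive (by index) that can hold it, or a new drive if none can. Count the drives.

5

Sorted descending: 48, 43, 35, 35, 34, 19, 19, 8, 6, 6.
drive 1: place 48 GB, 16 GB left
drive 2: place 43 GB, 21 GB left
drive 3: place 35 GB, 29 GB left
drive 4: place 35 GB, 29 GB left
drive 5: place 34 GB, 30 GB left
drive 2: place 19 GB, 2 GB left
drive 3: place 19 GB, 10 GB left
drive 1: place 8 GB, 8 GB left
drive 1: place 6 GB, 2 GB left
drive 3: place 6 GB, 4 GB left
Final drives: [48,8,6] [43,19] [35,19,6] [35] [34].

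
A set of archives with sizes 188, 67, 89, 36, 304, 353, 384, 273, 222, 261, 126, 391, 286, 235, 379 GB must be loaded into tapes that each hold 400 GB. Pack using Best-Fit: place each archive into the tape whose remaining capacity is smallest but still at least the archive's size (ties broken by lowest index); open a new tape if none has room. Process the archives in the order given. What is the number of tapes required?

11

Put 188 GB in tape 1; 212 GB remain.
Put 67 GB in tape 1; 145 GB remain.
Put 89 GB in tape 1; 56 GB remain.
Put 36 GB in tape 1; 20 GB remain.
Put 304 GB in tape 2; 96 GB remain.
Put 353 GB in tape 3; 47 GB remain.
Put 384 GB in tape 4; 16 GB remain.
Put 273 GB in tape 5; 127 GB remain.
Put 222 GB in tape 6; 178 GB remain.
Put 261 GB in tape 7; 139 GB remain.
Put 126 GB in tape 5; 1 GB remain.
Put 391 GB in tape 8; 9 GB remain.
Put 286 GB in tape 9; 114 GB remain.
Put 235 GB in tape 10; 165 GB remain.
Put 379 GB in tape 11; 21 GB remain.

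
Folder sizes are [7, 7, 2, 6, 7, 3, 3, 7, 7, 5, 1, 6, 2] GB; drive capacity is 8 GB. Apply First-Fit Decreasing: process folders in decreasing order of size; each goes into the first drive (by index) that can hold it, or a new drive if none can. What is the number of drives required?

Sorted descending: 7, 7, 7, 7, 7, 6, 6, 5, 3, 3, 2, 2, 1.
7 GB → drive 1 (remaining 1 GB)
7 GB → drive 2 (remaining 1 GB)
7 GB → drive 3 (remaining 1 GB)
7 GB → drive 4 (remaining 1 GB)
7 GB → drive 5 (remaining 1 GB)
6 GB → drive 6 (remaining 2 GB)
6 GB → drive 7 (remaining 2 GB)
5 GB → drive 8 (remaining 3 GB)
3 GB → drive 8 (remaining 0 GB)
3 GB → drive 9 (remaining 5 GB)
2 GB → drive 6 (remaining 0 GB)
2 GB → drive 7 (remaining 0 GB)
1 GB → drive 1 (remaining 0 GB)
Final drives: [7,1] [7] [7] [7] [7] [6,2] [6,2] [5,3] [3].

9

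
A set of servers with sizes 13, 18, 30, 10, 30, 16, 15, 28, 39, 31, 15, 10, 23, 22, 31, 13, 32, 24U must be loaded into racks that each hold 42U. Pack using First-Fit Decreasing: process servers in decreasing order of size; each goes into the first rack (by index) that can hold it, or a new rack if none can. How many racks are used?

Sorted descending: 39, 32, 31, 31, 30, 30, 28, 24, 23, 22, 18, 16, 15, 15, 13, 13, 10, 10.
rack 1: place 39U, 3U left
rack 2: place 32U, 10U left
rack 3: place 31U, 11U left
rack 4: place 31U, 11U left
rack 5: place 30U, 12U left
rack 6: place 30U, 12U left
rack 7: place 28U, 14U left
rack 8: place 24U, 18U left
rack 9: place 23U, 19U left
rack 10: place 22U, 20U left
rack 8: place 18U, 0U left
rack 9: place 16U, 3U left
rack 10: place 15U, 5U left
rack 11: place 15U, 27U left
rack 7: place 13U, 1U left
rack 11: place 13U, 14U left
rack 2: place 10U, 0U left
rack 3: place 10U, 1U left
Final racks: [39] [32,10] [31,10] [31] [30] [30] [28,13] [24,18] [23,16] [22,15] [15,13].

11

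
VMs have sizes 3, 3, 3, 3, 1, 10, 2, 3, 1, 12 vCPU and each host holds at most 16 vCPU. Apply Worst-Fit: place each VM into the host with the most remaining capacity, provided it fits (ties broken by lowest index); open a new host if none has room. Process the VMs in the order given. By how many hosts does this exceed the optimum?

Worst-Fit: [3,3,3,3,1,1] [10,2,3] [12] → 3 hosts.
Total size 41 vCPU; any packing needs at least ⌈41/16⌉ = 3 hosts.
So 3 is already optimal.

0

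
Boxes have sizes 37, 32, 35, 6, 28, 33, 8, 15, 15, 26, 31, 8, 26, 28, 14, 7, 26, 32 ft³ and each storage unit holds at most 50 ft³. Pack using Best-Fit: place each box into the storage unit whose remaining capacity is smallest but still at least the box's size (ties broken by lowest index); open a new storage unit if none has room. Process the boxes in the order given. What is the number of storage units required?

storage unit 1: place 37 ft³, 13 ft³ left
storage unit 2: place 32 ft³, 18 ft³ left
storage unit 3: place 35 ft³, 15 ft³ left
storage unit 1: place 6 ft³, 7 ft³ left
storage unit 4: place 28 ft³, 22 ft³ left
storage unit 5: place 33 ft³, 17 ft³ left
storage unit 3: place 8 ft³, 7 ft³ left
storage unit 5: place 15 ft³, 2 ft³ left
storage unit 2: place 15 ft³, 3 ft³ left
storage unit 6: place 26 ft³, 24 ft³ left
storage unit 7: place 31 ft³, 19 ft³ left
storage unit 7: place 8 ft³, 11 ft³ left
storage unit 8: place 26 ft³, 24 ft³ left
storage unit 9: place 28 ft³, 22 ft³ left
storage unit 4: place 14 ft³, 8 ft³ left
storage unit 1: place 7 ft³, 0 ft³ left
storage unit 10: place 26 ft³, 24 ft³ left
storage unit 11: place 32 ft³, 18 ft³ left
Final storage units: [37,6,7] [32,15] [35,8] [28,14] [33,15] [26] [31,8] [26] [28] [26] [32].

11 storage units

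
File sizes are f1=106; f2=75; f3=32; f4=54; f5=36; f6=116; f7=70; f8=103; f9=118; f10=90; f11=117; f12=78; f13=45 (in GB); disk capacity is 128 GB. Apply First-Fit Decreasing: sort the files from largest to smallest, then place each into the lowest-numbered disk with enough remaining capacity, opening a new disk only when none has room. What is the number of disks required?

9 disks

Sorted descending: 118, 117, 116, 106, 103, 90, 78, 75, 70, 54, 45, 36, 32.
disk 1: place 118 GB, 10 GB left
disk 2: place 117 GB, 11 GB left
disk 3: place 116 GB, 12 GB left
disk 4: place 106 GB, 22 GB left
disk 5: place 103 GB, 25 GB left
disk 6: place 90 GB, 38 GB left
disk 7: place 78 GB, 50 GB left
disk 8: place 75 GB, 53 GB left
disk 9: place 70 GB, 58 GB left
disk 9: place 54 GB, 4 GB left
disk 7: place 45 GB, 5 GB left
disk 6: place 36 GB, 2 GB left
disk 8: place 32 GB, 21 GB left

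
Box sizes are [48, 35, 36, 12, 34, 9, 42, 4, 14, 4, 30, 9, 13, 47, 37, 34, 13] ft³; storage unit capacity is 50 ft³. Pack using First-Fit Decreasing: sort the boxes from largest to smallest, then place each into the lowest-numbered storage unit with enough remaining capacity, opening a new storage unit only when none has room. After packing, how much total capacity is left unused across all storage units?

29

Sorted descending: 48, 47, 42, 37, 36, 35, 34, 34, 30, 14, 13, 13, 12, 9, 9, 4, 4.
48 ft³ → storage unit 1 (remaining 2 ft³)
47 ft³ → storage unit 2 (remaining 3 ft³)
42 ft³ → storage unit 3 (remaining 8 ft³)
37 ft³ → storage unit 4 (remaining 13 ft³)
36 ft³ → storage unit 5 (remaining 14 ft³)
35 ft³ → storage unit 6 (remaining 15 ft³)
34 ft³ → storage unit 7 (remaining 16 ft³)
34 ft³ → storage unit 8 (remaining 16 ft³)
30 ft³ → storage unit 9 (remaining 20 ft³)
14 ft³ → storage unit 5 (remaining 0 ft³)
13 ft³ → storage unit 4 (remaining 0 ft³)
13 ft³ → storage unit 6 (remaining 2 ft³)
12 ft³ → storage unit 7 (remaining 4 ft³)
9 ft³ → storage unit 8 (remaining 7 ft³)
9 ft³ → storage unit 9 (remaining 11 ft³)
4 ft³ → storage unit 3 (remaining 4 ft³)
4 ft³ → storage unit 3 (remaining 0 ft³)
9 storage units × 50 ft³ = 450 ft³; used 421 ft³; unused 29 ft³.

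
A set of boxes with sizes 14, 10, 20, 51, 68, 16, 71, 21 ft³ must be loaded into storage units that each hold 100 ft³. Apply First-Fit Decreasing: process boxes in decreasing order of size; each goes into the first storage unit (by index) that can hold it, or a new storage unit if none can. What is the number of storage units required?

Sorted descending: 71, 68, 51, 21, 20, 16, 14, 10.
71 ft³ → storage unit 1 (remaining 29 ft³)
68 ft³ → storage unit 2 (remaining 32 ft³)
51 ft³ → storage unit 3 (remaining 49 ft³)
21 ft³ → storage unit 1 (remaining 8 ft³)
20 ft³ → storage unit 2 (remaining 12 ft³)
16 ft³ → storage unit 3 (remaining 33 ft³)
14 ft³ → storage unit 3 (remaining 19 ft³)
10 ft³ → storage unit 2 (remaining 2 ft³)

3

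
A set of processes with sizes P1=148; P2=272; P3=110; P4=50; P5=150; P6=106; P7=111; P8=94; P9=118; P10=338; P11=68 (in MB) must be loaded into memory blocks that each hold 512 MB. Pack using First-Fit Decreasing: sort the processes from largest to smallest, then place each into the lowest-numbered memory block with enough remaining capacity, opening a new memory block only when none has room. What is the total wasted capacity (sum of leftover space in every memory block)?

Sorted descending: 338, 272, 150, 148, 118, 111, 110, 106, 94, 68, 50.
Put 338 MB in memory block 1; 174 MB remain.
Put 272 MB in memory block 2; 240 MB remain.
Put 150 MB in memory block 1; 24 MB remain.
Put 148 MB in memory block 2; 92 MB remain.
Put 118 MB in memory block 3; 394 MB remain.
Put 111 MB in memory block 3; 283 MB remain.
Put 110 MB in memory block 3; 173 MB remain.
Put 106 MB in memory block 3; 67 MB remain.
Put 94 MB in memory block 4; 418 MB remain.
Put 68 MB in memory block 2; 24 MB remain.
Put 50 MB in memory block 3; 17 MB remain.
4 memory blocks × 512 MB = 2048 MB; used 1565 MB; unused 483 MB.

483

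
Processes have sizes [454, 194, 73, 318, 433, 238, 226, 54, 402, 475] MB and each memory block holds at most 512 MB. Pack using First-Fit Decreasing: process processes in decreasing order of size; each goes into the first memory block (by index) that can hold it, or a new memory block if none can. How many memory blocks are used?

6 memory blocks

Sorted descending: 475, 454, 433, 402, 318, 238, 226, 194, 73, 54.
Put 475 MB in memory block 1; 37 MB remain.
Put 454 MB in memory block 2; 58 MB remain.
Put 433 MB in memory block 3; 79 MB remain.
Put 402 MB in memory block 4; 110 MB remain.
Put 318 MB in memory block 5; 194 MB remain.
Put 238 MB in memory block 6; 274 MB remain.
Put 226 MB in memory block 6; 48 MB remain.
Put 194 MB in memory block 5; 0 MB remain.
Put 73 MB in memory block 3; 6 MB remain.
Put 54 MB in memory block 2; 4 MB remain.
Final memory blocks: [475] [454,54] [433,73] [402] [318,194] [238,226].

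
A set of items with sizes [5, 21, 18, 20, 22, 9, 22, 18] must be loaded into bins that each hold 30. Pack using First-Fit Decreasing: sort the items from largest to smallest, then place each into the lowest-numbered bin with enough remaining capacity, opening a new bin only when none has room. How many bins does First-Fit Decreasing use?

Sorted descending: 22, 22, 21, 20, 18, 18, 9, 5.
22 → bin 1 (remaining 8)
22 → bin 2 (remaining 8)
21 → bin 3 (remaining 9)
20 → bin 4 (remaining 10)
18 → bin 5 (remaining 12)
18 → bin 6 (remaining 12)
9 → bin 3 (remaining 0)
5 → bin 1 (remaining 3)
Final bins: [22,5] [22] [21,9] [20] [18] [18].

6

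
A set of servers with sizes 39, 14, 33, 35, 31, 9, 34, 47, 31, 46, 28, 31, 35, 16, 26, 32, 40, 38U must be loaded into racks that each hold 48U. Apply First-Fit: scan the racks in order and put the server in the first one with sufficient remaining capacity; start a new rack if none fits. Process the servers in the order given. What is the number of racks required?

15

Put 39U in rack 1; 9U remain.
Put 14U in rack 2; 34U remain.
Put 33U in rack 2; 1U remain.
Put 35U in rack 3; 13U remain.
Put 31U in rack 4; 17U remain.
Put 9U in rack 1; 0U remain.
Put 34U in rack 5; 14U remain.
Put 47U in rack 6; 1U remain.
Put 31U in rack 7; 17U remain.
Put 46U in rack 8; 2U remain.
Put 28U in rack 9; 20U remain.
Put 31U in rack 10; 17U remain.
Put 35U in rack 11; 13U remain.
Put 16U in rack 4; 1U remain.
Put 26U in rack 12; 22U remain.
Put 32U in rack 13; 16U remain.
Put 40U in rack 14; 8U remain.
Put 38U in rack 15; 10U remain.
Final racks: [39,9] [14,33] [35] [31,16] [34] [47] [31] [46] [28] [31] [35] [26] [32] [40] [38].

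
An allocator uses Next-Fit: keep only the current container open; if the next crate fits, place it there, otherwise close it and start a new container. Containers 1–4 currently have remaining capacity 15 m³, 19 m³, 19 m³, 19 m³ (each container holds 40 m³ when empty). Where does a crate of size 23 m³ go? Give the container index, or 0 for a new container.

0

Next-Fit only looks at container 4, which has 19 m³ free.
23 m³ does not fit, so a new container is opened.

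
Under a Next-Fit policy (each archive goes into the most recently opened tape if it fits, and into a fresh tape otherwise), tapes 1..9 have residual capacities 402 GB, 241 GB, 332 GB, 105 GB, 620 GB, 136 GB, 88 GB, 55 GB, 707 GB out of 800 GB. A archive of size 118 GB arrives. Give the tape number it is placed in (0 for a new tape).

Next-Fit only looks at tape 9, which has 707 GB free.
118 GB fits there.

9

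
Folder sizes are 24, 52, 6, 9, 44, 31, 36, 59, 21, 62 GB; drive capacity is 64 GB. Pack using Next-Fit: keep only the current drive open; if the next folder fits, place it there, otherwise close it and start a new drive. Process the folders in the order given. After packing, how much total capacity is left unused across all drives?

Put 24 GB in drive 1; 40 GB remain.
Put 52 GB in drive 2; 12 GB remain.
Put 6 GB in drive 2; 6 GB remain.
Put 9 GB in drive 3; 55 GB remain.
Put 44 GB in drive 3; 11 GB remain.
Put 31 GB in drive 4; 33 GB remain.
Put 36 GB in drive 5; 28 GB remain.
Put 59 GB in drive 6; 5 GB remain.
Put 21 GB in drive 7; 43 GB remain.
Put 62 GB in drive 8; 2 GB remain.
8 drives × 64 GB = 512 GB; used 344 GB; unused 168 GB.

168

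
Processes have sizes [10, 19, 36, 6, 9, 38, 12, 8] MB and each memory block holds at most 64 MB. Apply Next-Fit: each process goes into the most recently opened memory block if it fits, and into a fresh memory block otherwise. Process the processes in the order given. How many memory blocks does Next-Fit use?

3

10 MB → memory block 1 (remaining 54 MB)
19 MB → memory block 1 (remaining 35 MB)
36 MB → memory block 2 (remaining 28 MB)
6 MB → memory block 2 (remaining 22 MB)
9 MB → memory block 2 (remaining 13 MB)
38 MB → memory block 3 (remaining 26 MB)
12 MB → memory block 3 (remaining 14 MB)
8 MB → memory block 3 (remaining 6 MB)
Final memory blocks: [10,19] [36,6,9] [38,12,8].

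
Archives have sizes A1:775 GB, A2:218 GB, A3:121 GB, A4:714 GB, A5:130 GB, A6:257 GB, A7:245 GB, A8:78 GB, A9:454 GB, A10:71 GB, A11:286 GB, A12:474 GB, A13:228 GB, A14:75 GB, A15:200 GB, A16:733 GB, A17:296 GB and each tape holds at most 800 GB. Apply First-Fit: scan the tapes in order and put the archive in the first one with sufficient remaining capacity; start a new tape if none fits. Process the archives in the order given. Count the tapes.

7 tapes

tape 1: place A1 (775 GB), 25 GB left
tape 2: place A2 (218 GB), 582 GB left
tape 2: place A3 (121 GB), 461 GB left
tape 3: place A4 (714 GB), 86 GB left
tape 2: place A5 (130 GB), 331 GB left
tape 2: place A6 (257 GB), 74 GB left
tape 4: place A7 (245 GB), 555 GB left
tape 3: place A8 (78 GB), 8 GB left
tape 4: place A9 (454 GB), 101 GB left
tape 2: place A10 (71 GB), 3 GB left
tape 5: place A11 (286 GB), 514 GB left
tape 5: place A12 (474 GB), 40 GB left
tape 6: place A13 (228 GB), 572 GB left
tape 4: place A14 (75 GB), 26 GB left
tape 6: place A15 (200 GB), 372 GB left
tape 7: place A16 (733 GB), 67 GB left
tape 6: place A17 (296 GB), 76 GB left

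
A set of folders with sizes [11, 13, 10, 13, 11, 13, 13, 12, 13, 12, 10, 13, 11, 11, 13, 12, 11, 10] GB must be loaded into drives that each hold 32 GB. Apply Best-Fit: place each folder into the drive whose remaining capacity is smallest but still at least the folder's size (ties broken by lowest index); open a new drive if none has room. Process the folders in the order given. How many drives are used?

Put 11 GB in drive 1; 21 GB remain.
Put 13 GB in drive 1; 8 GB remain.
Put 10 GB in drive 2; 22 GB remain.
Put 13 GB in drive 2; 9 GB remain.
Put 11 GB in drive 3; 21 GB remain.
Put 13 GB in drive 3; 8 GB remain.
Put 13 GB in drive 4; 19 GB remain.
Put 12 GB in drive 4; 7 GB remain.
Put 13 GB in drive 5; 19 GB remain.
Put 12 GB in drive 5; 7 GB remain.
Put 10 GB in drive 6; 22 GB remain.
Put 13 GB in drive 6; 9 GB remain.
Put 11 GB in drive 7; 21 GB remain.
Put 11 GB in drive 7; 10 GB remain.
Put 13 GB in drive 8; 19 GB remain.
Put 12 GB in drive 8; 7 GB remain.
Put 11 GB in drive 9; 21 GB remain.
Put 10 GB in drive 7; 0 GB remain.

9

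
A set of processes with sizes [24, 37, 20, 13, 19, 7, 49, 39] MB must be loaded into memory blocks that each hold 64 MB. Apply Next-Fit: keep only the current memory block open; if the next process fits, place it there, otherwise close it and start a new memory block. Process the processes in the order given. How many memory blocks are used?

4 memory blocks

memory block 1: place 24 MB, 40 MB left
memory block 1: place 37 MB, 3 MB left
memory block 2: place 20 MB, 44 MB left
memory block 2: place 13 MB, 31 MB left
memory block 2: place 19 MB, 12 MB left
memory block 2: place 7 MB, 5 MB left
memory block 3: place 49 MB, 15 MB left
memory block 4: place 39 MB, 25 MB left
Final memory blocks: [24,37] [20,13,19,7] [49] [39].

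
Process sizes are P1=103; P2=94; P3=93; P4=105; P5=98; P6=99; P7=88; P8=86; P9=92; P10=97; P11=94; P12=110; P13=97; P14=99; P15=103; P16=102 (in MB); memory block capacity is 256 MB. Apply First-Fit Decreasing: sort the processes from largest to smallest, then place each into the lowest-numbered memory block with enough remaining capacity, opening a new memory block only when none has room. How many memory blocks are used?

Sorted descending: 110, 105, 103, 103, 102, 99, 99, 98, 97, 97, 94, 94, 93, 92, 88, 86.
Put 110 MB in memory block 1; 146 MB remain.
Put 105 MB in memory block 1; 41 MB remain.
Put 103 MB in memory block 2; 153 MB remain.
Put 103 MB in memory block 2; 50 MB remain.
Put 102 MB in memory block 3; 154 MB remain.
Put 99 MB in memory block 3; 55 MB remain.
Put 99 MB in memory block 4; 157 MB remain.
Put 98 MB in memory block 4; 59 MB remain.
Put 97 MB in memory block 5; 159 MB remain.
Put 97 MB in memory block 5; 62 MB remain.
Put 94 MB in memory block 6; 162 MB remain.
Put 94 MB in memory block 6; 68 MB remain.
Put 93 MB in memory block 7; 163 MB remain.
Put 92 MB in memory block 7; 71 MB remain.
Put 88 MB in memory block 8; 168 MB remain.
Put 86 MB in memory block 8; 82 MB remain.

8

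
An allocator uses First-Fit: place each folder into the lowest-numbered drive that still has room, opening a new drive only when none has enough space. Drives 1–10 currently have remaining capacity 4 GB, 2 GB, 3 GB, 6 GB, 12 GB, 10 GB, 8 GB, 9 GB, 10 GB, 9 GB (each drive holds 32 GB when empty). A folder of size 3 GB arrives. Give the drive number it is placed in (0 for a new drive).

Drives with room: drive 1 (4 GB), drive 3 (3 GB), drive 4 (6 GB), drive 5 (12 GB), drive 6 (10 GB), drive 7 (8 GB), drive 8 (9 GB), drive 9 (10 GB), drive 10 (9 GB).
The first with room is drive 1.

1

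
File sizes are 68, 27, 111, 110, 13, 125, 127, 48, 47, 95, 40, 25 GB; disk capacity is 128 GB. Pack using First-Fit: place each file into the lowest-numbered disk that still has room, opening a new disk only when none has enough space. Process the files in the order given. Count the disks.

Put 68 GB in disk 1; 60 GB remain.
Put 27 GB in disk 1; 33 GB remain.
Put 111 GB in disk 2; 17 GB remain.
Put 110 GB in disk 3; 18 GB remain.
Put 13 GB in disk 1; 20 GB remain.
Put 125 GB in disk 4; 3 GB remain.
Put 127 GB in disk 5; 1 GB remain.
Put 48 GB in disk 6; 80 GB remain.
Put 47 GB in disk 6; 33 GB remain.
Put 95 GB in disk 7; 33 GB remain.
Put 40 GB in disk 8; 88 GB remain.
Put 25 GB in disk 6; 8 GB remain.

8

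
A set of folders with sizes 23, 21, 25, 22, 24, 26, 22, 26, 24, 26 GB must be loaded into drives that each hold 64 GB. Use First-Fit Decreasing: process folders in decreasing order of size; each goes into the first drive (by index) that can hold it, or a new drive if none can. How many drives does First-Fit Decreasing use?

Sorted descending: 26, 26, 26, 25, 24, 24, 23, 22, 22, 21.
drive 1: place 26 GB, 38 GB left
drive 1: place 26 GB, 12 GB left
drive 2: place 26 GB, 38 GB left
drive 2: place 25 GB, 13 GB left
drive 3: place 24 GB, 40 GB left
drive 3: place 24 GB, 16 GB left
drive 4: place 23 GB, 41 GB left
drive 4: place 22 GB, 19 GB left
drive 5: place 22 GB, 42 GB left
drive 5: place 21 GB, 21 GB left

5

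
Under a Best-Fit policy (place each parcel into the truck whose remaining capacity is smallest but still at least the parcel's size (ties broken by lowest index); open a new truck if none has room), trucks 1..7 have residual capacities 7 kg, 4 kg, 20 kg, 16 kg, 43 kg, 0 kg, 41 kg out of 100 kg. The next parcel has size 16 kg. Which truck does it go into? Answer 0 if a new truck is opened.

Trucks with room: truck 3 (20 kg), truck 4 (16 kg), truck 5 (43 kg), truck 7 (41 kg).
Tightest fit is truck 4 with 16 kg free.

4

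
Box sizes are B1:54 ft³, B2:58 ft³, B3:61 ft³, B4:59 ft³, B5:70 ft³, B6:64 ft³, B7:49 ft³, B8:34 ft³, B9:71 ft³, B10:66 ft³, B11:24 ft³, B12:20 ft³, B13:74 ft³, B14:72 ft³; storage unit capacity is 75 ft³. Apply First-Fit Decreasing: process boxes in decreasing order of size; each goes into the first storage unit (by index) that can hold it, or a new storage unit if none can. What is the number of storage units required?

Sorted descending: 74, 72, 71, 70, 66, 64, 61, 59, 58, 54, 49, 34, 24, 20.
Put 74 ft³ in storage unit 1; 1 ft³ remain.
Put 72 ft³ in storage unit 2; 3 ft³ remain.
Put 71 ft³ in storage unit 3; 4 ft³ remain.
Put 70 ft³ in storage unit 4; 5 ft³ remain.
Put 66 ft³ in storage unit 5; 9 ft³ remain.
Put 64 ft³ in storage unit 6; 11 ft³ remain.
Put 61 ft³ in storage unit 7; 14 ft³ remain.
Put 59 ft³ in storage unit 8; 16 ft³ remain.
Put 58 ft³ in storage unit 9; 17 ft³ remain.
Put 54 ft³ in storage unit 10; 21 ft³ remain.
Put 49 ft³ in storage unit 11; 26 ft³ remain.
Put 34 ft³ in storage unit 12; 41 ft³ remain.
Put 24 ft³ in storage unit 11; 2 ft³ remain.
Put 20 ft³ in storage unit 10; 1 ft³ remain.

12 storage units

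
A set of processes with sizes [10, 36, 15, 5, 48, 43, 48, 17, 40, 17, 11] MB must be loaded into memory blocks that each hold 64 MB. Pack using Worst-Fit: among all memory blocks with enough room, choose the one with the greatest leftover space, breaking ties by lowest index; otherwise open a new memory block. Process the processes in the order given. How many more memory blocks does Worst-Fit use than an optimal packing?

0

Worst-Fit: [10,36,15] [5,48] [43,17] [48,11] [40,17] → 5 memory blocks.
Total size 290 MB; any packing needs at least ⌈290/64⌉ = 5 memory blocks.
So 5 is already optimal.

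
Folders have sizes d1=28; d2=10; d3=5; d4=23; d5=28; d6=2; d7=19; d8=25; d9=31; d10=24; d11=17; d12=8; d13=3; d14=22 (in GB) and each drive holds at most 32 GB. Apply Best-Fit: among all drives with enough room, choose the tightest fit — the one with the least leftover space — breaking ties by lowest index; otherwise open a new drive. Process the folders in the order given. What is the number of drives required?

d1 (28 GB) → drive 1 (remaining 4 GB)
d2 (10 GB) → drive 2 (remaining 22 GB)
d3 (5 GB) → drive 2 (remaining 17 GB)
d4 (23 GB) → drive 3 (remaining 9 GB)
d5 (28 GB) → drive 4 (remaining 4 GB)
d6 (2 GB) → drive 1 (remaining 2 GB)
d7 (19 GB) → drive 5 (remaining 13 GB)
d8 (25 GB) → drive 6 (remaining 7 GB)
d9 (31 GB) → drive 7 (remaining 1 GB)
d10 (24 GB) → drive 8 (remaining 8 GB)
d11 (17 GB) → drive 2 (remaining 0 GB)
d12 (8 GB) → drive 8 (remaining 0 GB)
d13 (3 GB) → drive 4 (remaining 1 GB)
d14 (22 GB) → drive 9 (remaining 10 GB)
Final drives: [28,2] [10,5,17] [23] [28,3] [19] [25] [31] [24,8] [22].

9 drives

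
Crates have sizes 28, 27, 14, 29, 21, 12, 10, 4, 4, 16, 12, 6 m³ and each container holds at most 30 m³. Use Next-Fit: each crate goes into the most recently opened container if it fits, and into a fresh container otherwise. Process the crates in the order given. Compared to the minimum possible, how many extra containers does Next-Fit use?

Next-Fit: [28] [27] [14] [29] [21] [12,10,4,4] [16,12] [6] → 8 containers.
Total size 183 m³; any packing needs at least ⌈183/30⌉ = 7 containers.
An optimal packing achieves that bound: [29] [28] [27] [21,6] [16,14] [12,12,4] [10,4] → 7 containers.
Excess: 8 − 7 = 1.

1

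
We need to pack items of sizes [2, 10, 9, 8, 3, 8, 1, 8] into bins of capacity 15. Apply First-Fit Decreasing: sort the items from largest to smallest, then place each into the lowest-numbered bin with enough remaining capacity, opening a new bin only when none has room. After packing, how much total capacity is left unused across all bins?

Sorted descending: 10, 9, 8, 8, 8, 3, 2, 1.
Put 10 in bin 1; 5 remain.
Put 9 in bin 2; 6 remain.
Put 8 in bin 3; 7 remain.
Put 8 in bin 4; 7 remain.
Put 8 in bin 5; 7 remain.
Put 3 in bin 1; 2 remain.
Put 2 in bin 1; 0 remain.
Put 1 in bin 2; 5 remain.
5 bins × 15 = 75; used 49; unused 26.

26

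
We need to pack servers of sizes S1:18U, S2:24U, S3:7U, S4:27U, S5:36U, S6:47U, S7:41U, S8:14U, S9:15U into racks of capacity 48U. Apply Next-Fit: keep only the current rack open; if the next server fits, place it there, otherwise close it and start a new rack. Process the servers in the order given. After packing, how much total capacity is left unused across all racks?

59

Put S1 (18U) in rack 1; 30U remain.
Put S2 (24U) in rack 1; 6U remain.
Put S3 (7U) in rack 2; 41U remain.
Put S4 (27U) in rack 2; 14U remain.
Put S5 (36U) in rack 3; 12U remain.
Put S6 (47U) in rack 4; 1U remain.
Put S7 (41U) in rack 5; 7U remain.
Put S8 (14U) in rack 6; 34U remain.
Put S9 (15U) in rack 6; 19U remain.
6 racks × 48U = 288U; used 229U; unused 59U.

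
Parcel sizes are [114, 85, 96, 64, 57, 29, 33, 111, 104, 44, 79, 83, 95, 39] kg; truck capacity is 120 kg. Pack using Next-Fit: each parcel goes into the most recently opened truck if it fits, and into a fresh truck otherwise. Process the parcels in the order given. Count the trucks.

Put 114 kg in truck 1; 6 kg remain.
Put 85 kg in truck 2; 35 kg remain.
Put 96 kg in truck 3; 24 kg remain.
Put 64 kg in truck 4; 56 kg remain.
Put 57 kg in truck 5; 63 kg remain.
Put 29 kg in truck 5; 34 kg remain.
Put 33 kg in truck 5; 1 kg remain.
Put 111 kg in truck 6; 9 kg remain.
Put 104 kg in truck 7; 16 kg remain.
Put 44 kg in truck 8; 76 kg remain.
Put 79 kg in truck 9; 41 kg remain.
Put 83 kg in truck 10; 37 kg remain.
Put 95 kg in truck 11; 25 kg remain.
Put 39 kg in truck 12; 81 kg remain.
Final trucks: [114] [85] [96] [64] [57,29,33] [111] [104] [44] [79] [83] [95] [39].

12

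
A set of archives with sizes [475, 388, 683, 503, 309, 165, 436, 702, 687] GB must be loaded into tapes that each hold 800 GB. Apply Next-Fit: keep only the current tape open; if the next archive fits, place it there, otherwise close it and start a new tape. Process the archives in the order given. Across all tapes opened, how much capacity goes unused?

2052

Put 475 GB in tape 1; 325 GB remain.
Put 388 GB in tape 2; 412 GB remain.
Put 683 GB in tape 3; 117 GB remain.
Put 503 GB in tape 4; 297 GB remain.
Put 309 GB in tape 5; 491 GB remain.
Put 165 GB in tape 5; 326 GB remain.
Put 436 GB in tape 6; 364 GB remain.
Put 702 GB in tape 7; 98 GB remain.
Put 687 GB in tape 8; 113 GB remain.
8 tapes × 800 GB = 6400 GB; used 4348 GB; unused 2052 GB.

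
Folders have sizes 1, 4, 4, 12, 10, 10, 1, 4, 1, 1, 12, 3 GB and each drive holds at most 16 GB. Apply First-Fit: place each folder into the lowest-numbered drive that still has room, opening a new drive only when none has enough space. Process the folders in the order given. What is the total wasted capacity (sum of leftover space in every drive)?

17

1 GB → drive 1 (remaining 15 GB)
4 GB → drive 1 (remaining 11 GB)
4 GB → drive 1 (remaining 7 GB)
12 GB → drive 2 (remaining 4 GB)
10 GB → drive 3 (remaining 6 GB)
10 GB → drive 4 (remaining 6 GB)
1 GB → drive 1 (remaining 6 GB)
4 GB → drive 1 (remaining 2 GB)
1 GB → drive 1 (remaining 1 GB)
1 GB → drive 1 (remaining 0 GB)
12 GB → drive 5 (remaining 4 GB)
3 GB → drive 2 (remaining 1 GB)
5 drives × 16 GB = 80 GB; used 63 GB; unused 17 GB.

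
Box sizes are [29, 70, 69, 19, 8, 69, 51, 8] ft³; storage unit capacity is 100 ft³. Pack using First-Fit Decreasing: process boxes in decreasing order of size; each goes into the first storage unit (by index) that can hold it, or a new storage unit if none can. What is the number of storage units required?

Sorted descending: 70, 69, 69, 51, 29, 19, 8, 8.
Put 70 ft³ in storage unit 1; 30 ft³ remain.
Put 69 ft³ in storage unit 2; 31 ft³ remain.
Put 69 ft³ in storage unit 3; 31 ft³ remain.
Put 51 ft³ in storage unit 4; 49 ft³ remain.
Put 29 ft³ in storage unit 1; 1 ft³ remain.
Put 19 ft³ in storage unit 2; 12 ft³ remain.
Put 8 ft³ in storage unit 2; 4 ft³ remain.
Put 8 ft³ in storage unit 3; 23 ft³ remain.
Final storage units: [70,29] [69,19,8] [69,8] [51].

4 storage units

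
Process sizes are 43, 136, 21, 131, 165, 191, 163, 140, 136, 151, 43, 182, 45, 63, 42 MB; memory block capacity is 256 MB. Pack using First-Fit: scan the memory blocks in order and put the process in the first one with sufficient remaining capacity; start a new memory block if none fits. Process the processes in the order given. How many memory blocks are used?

memory block 1: place 43 MB, 213 MB left
memory block 1: place 136 MB, 77 MB left
memory block 1: place 21 MB, 56 MB left
memory block 2: place 131 MB, 125 MB left
memory block 3: place 165 MB, 91 MB left
memory block 4: place 191 MB, 65 MB left
memory block 5: place 163 MB, 93 MB left
memory block 6: place 140 MB, 116 MB left
memory block 7: place 136 MB, 120 MB left
memory block 8: place 151 MB, 105 MB left
memory block 1: place 43 MB, 13 MB left
memory block 9: place 182 MB, 74 MB left
memory block 2: place 45 MB, 80 MB left
memory block 2: place 63 MB, 17 MB left
memory block 3: place 42 MB, 49 MB left
Final memory blocks: [43,136,21,43] [131,45,63] [165,42] [191] [163] [140] [136] [151] [182].

9 memory blocks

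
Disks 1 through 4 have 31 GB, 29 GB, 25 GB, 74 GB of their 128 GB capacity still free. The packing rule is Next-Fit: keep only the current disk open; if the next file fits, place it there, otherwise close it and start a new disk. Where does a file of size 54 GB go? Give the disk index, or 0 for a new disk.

Next-Fit only looks at disk 4, which has 74 GB free.
54 GB fits there.

4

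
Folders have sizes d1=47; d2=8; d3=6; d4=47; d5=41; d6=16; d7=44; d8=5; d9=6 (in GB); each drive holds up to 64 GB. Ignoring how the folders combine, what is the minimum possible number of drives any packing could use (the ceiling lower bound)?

4

Total size = 47 + 8 + 6 + 47 + 41 + 16 + 44 + 5 + 6 = 220 GB.
⌈220 / 64⌉ = 4.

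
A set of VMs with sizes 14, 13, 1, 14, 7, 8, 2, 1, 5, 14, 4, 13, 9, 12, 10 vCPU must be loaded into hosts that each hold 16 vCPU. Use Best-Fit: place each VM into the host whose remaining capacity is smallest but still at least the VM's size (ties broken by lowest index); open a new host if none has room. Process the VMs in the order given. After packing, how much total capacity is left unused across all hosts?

33

14 vCPU → host 1 (remaining 2 vCPU)
13 vCPU → host 2 (remaining 3 vCPU)
1 vCPU → host 1 (remaining 1 vCPU)
14 vCPU → host 3 (remaining 2 vCPU)
7 vCPU → host 4 (remaining 9 vCPU)
8 vCPU → host 4 (remaining 1 vCPU)
2 vCPU → host 3 (remaining 0 vCPU)
1 vCPU → host 1 (remaining 0 vCPU)
5 vCPU → host 5 (remaining 11 vCPU)
14 vCPU → host 6 (remaining 2 vCPU)
4 vCPU → host 5 (remaining 7 vCPU)
13 vCPU → host 7 (remaining 3 vCPU)
9 vCPU → host 8 (remaining 7 vCPU)
12 vCPU → host 9 (remaining 4 vCPU)
10 vCPU → host 10 (remaining 6 vCPU)
10 hosts × 16 vCPU = 160 vCPU; used 127 vCPU; unused 33 vCPU.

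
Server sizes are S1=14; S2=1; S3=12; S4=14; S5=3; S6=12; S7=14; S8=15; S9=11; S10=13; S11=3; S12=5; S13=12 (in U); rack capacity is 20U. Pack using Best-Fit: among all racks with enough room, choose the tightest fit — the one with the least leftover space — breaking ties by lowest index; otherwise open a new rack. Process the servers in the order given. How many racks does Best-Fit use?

S1 (14U) → rack 1 (remaining 6U)
S2 (1U) → rack 1 (remaining 5U)
S3 (12U) → rack 2 (remaining 8U)
S4 (14U) → rack 3 (remaining 6U)
S5 (3U) → rack 1 (remaining 2U)
S6 (12U) → rack 4 (remaining 8U)
S7 (14U) → rack 5 (remaining 6U)
S8 (15U) → rack 6 (remaining 5U)
S9 (11U) → rack 7 (remaining 9U)
S10 (13U) → rack 8 (remaining 7U)
S11 (3U) → rack 6 (remaining 2U)
S12 (5U) → rack 3 (remaining 1U)
S13 (12U) → rack 9 (remaining 8U)
Final racks: [14,1,3] [12] [14,5] [12] [14] [15,3] [11] [13] [12].

9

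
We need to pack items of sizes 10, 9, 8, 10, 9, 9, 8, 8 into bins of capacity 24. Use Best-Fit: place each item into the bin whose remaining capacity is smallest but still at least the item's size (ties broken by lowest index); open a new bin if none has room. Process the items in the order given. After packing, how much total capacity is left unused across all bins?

25

10 → bin 1 (remaining 14)
9 → bin 1 (remaining 5)
8 → bin 2 (remaining 16)
10 → bin 2 (remaining 6)
9 → bin 3 (remaining 15)
9 → bin 3 (remaining 6)
8 → bin 4 (remaining 16)
8 → bin 4 (remaining 8)
4 bins × 24 = 96; used 71; unused 25.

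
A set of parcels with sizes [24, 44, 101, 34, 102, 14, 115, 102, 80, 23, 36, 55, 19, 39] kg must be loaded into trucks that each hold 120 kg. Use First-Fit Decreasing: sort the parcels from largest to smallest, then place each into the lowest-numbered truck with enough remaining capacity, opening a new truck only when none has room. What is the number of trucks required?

Sorted descending: 115, 102, 102, 101, 80, 55, 44, 39, 36, 34, 24, 23, 19, 14.
115 kg → truck 1 (remaining 5 kg)
102 kg → truck 2 (remaining 18 kg)
102 kg → truck 3 (remaining 18 kg)
101 kg → truck 4 (remaining 19 kg)
80 kg → truck 5 (remaining 40 kg)
55 kg → truck 6 (remaining 65 kg)
44 kg → truck 6 (remaining 21 kg)
39 kg → truck 5 (remaining 1 kg)
36 kg → truck 7 (remaining 84 kg)
34 kg → truck 7 (remaining 50 kg)
24 kg → truck 7 (remaining 26 kg)
23 kg → truck 7 (remaining 3 kg)
19 kg → truck 4 (remaining 0 kg)
14 kg → truck 2 (remaining 4 kg)
Final trucks: [115] [102,14] [102] [101,19] [80,39] [55,44] [36,34,24,23].

7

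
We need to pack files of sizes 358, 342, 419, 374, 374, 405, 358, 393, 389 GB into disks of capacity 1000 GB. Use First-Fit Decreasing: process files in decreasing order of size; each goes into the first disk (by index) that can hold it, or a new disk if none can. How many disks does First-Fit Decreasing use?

5

Sorted descending: 419, 405, 393, 389, 374, 374, 358, 358, 342.
disk 1: place 419 GB, 581 GB left
disk 1: place 405 GB, 176 GB left
disk 2: place 393 GB, 607 GB left
disk 2: place 389 GB, 218 GB left
disk 3: place 374 GB, 626 GB left
disk 3: place 374 GB, 252 GB left
disk 4: place 358 GB, 642 GB left
disk 4: place 358 GB, 284 GB left
disk 5: place 342 GB, 658 GB left
Final disks: [419,405] [393,389] [374,374] [358,358] [342].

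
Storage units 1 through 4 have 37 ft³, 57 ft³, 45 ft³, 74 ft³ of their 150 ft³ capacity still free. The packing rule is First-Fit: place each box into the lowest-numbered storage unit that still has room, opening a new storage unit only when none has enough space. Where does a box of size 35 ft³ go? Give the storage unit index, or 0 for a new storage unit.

1

Storage units with room: storage unit 1 (37 ft³), storage unit 2 (57 ft³), storage unit 3 (45 ft³), storage unit 4 (74 ft³).
The first with room is storage unit 1.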